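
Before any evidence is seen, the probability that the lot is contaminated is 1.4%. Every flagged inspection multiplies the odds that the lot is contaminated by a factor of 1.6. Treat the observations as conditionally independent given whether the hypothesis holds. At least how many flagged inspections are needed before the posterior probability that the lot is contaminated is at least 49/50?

18

Prior odds = 0.014/0.986 = 7/493.
Likelihood ratio per flagged inspection = 1.6.
Target posterior odds = 0.98/0.02 = 49.
Require 1.6ⁿ ≥ 49 ÷ (7/493) = 3451.
1.6¹⁷ ≈2951.48 falls short of 3451 but 1.6¹⁸ ≈4722.37 reaches it, so n = 18.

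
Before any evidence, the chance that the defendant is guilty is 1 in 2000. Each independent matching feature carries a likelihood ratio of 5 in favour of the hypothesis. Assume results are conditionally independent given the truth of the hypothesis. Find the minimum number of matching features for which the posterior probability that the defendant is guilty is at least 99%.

8

Prior odds: 0.0005 ÷ 0.9995 = 1/1999.
Likelihood ratio per matching feature = 5.
Target odds: 0.99 ÷ 0.01 = 99.
Require 5ⁿ ≥ 99 ÷ (1/1999) = 197901.
5⁷ = 78125 falls short of 197901 but 5⁸ = 390625 reaches it, so n = 8.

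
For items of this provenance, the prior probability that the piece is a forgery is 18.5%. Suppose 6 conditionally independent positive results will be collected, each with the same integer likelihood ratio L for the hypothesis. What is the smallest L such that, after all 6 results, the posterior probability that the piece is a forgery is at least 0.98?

Prior odds = 0.185/0.815 = 37/163.
Target odds = 0.98/0.02 = 49.
Need L⁶ ≥ 49 ÷ (37/163) = 7987/37.
2⁶ = 64 < 7987/37 ≤ 729 = 3⁶, so L = 3.

3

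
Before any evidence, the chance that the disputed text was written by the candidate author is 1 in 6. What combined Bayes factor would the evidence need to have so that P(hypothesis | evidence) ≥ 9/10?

45

Prior odds = (1/6)/(5/6) = 0.2.
Target odds = 0.9/0.1 = 9.
Required Bayes factor = 9 ÷ 0.2 = 45.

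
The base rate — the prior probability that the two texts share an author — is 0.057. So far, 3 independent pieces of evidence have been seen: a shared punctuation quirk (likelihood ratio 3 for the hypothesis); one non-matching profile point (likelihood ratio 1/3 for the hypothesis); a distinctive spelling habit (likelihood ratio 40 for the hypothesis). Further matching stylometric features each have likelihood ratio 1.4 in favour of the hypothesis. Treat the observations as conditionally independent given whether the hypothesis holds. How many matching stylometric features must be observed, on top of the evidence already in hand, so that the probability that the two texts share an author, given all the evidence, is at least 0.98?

9

Prior odds = 0.057/0.943 = 57/943.
Combined Bayes factor of the evidence already in hand = 3 × (1/3) × 40 = 40.
Odds after that evidence = (57/943) × 40 = 2280/943.
Target odds = 0.98/0.02 = 49.
Need 1.4ⁿ ≥ 49 ÷ (2280/943) = 46207/2280.
1.4⁸ = 5764801/390625 falls short of 46207/2280 but 1.4⁹ = 40353607/1953125 reaches it, so n = 9.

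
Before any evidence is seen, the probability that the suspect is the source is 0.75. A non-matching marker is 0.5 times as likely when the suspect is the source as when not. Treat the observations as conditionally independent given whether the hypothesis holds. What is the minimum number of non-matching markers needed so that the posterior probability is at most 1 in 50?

8

Prior odds = 0.75/0.25 = 3.
Likelihood ratio per non-matching marker = 0.5.
Target posterior odds = 0.02/0.98 = 1/49.
Need 3 × 0.5ⁿ ≤ 1/49, i.e. 0.5ⁿ ≤ 1/147.
0.5⁷ = 0.0078125 is still above 1/147 but 0.5⁸ = 0.00390625 is at or below it, so n = 8.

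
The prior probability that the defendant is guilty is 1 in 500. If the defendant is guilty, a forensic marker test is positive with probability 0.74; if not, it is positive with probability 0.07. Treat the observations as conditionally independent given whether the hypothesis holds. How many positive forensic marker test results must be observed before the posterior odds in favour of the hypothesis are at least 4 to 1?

Prior odds = 0.002/0.998 = 1/499.
Likelihood ratio of a positive = 0.74/0.07 = 74/7.
Target odds = 4.
Need (1/499) × (74/7)ⁿ ≥ 4, i.e. (74/7)ⁿ ≥ 1996.
(74/7)³ = 405224/343 falls short of 1996 but (74/7)⁴ = 29986576/2401 reaches it, so n = 4.

4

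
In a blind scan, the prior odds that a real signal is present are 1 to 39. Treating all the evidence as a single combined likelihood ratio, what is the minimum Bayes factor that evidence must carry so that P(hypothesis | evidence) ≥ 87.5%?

273

Prior odds = 1/39.
Target odds = 0.875/0.125 = 7.
Required Bayes factor = 7 ÷ (1/39) = 273.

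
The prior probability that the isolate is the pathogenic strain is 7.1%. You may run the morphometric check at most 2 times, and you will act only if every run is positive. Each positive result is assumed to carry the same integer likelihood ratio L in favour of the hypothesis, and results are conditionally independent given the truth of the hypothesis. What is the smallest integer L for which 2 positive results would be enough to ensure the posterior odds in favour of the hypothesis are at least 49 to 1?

Prior odds = 0.071/0.929 = 71/929.
Target odds = 49.
Need L² ≥ 49 ÷ (71/929) = 45521/71.
25² = 625 < 45521/71 ≤ 676 = 26², so L = 26.

26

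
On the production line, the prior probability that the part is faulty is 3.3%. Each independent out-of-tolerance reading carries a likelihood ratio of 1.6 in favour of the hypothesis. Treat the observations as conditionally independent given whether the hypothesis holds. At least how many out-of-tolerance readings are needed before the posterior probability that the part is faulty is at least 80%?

11

Prior odds = 0.033/0.967 = 33/967.
Likelihood ratio per out-of-tolerance reading = 1.6.
Target posterior odds = 0.8/0.2 = 4.
Need (33/967) × 1.6ⁿ ≥ 4, i.e. 1.6ⁿ ≥ 3868/33.
1.6¹⁰ ≈109.951 falls short of 3868/33 but 1.6¹¹ ≈175.922 reaches it, so n = 11.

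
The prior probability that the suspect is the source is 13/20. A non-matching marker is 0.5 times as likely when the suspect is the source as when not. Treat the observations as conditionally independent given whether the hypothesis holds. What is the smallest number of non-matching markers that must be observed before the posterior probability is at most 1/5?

3

Prior odds: 0.65 ÷ 0.35 = 13/7.
Likelihood ratio per non-matching marker = 0.5.
Target odds: 0.2 ÷ 0.8 = 0.25.
Require 0.5ⁿ ≤ 0.25 ÷ (13/7) = 7/52.
0.5² = 0.25 is still above 7/52 but 0.5³ = 0.125 is at or below it, so n = 3.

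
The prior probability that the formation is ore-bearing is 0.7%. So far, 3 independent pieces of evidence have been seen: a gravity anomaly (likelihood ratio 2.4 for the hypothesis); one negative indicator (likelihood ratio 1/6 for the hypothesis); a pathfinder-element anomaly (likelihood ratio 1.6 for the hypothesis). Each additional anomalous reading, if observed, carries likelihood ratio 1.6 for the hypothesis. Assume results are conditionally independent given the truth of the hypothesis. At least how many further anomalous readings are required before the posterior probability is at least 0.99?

22

Prior odds = 0.007/0.993 = 7/993.
Combined Bayes factor of the evidence already in hand = 2.4 × (1/6) × 1.6 = 0.64.
Odds after that evidence = (7/993) × 0.64 = 112/24825.
Target odds = 0.99/0.01 = 99.
Need 1.6ⁿ ≥ 99 ÷ (112/24825) = 2457675/112.
1.6²¹ ≈19342.8 falls short of 2457675/112 but 1.6²² ≈30948.5 reaches it, so n = 22.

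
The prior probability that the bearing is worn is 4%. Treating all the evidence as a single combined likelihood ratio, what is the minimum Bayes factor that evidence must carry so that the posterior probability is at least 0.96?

576

Prior odds = 0.04/0.96 = 1/24.
Target odds = 0.96/0.04 = 24.
Required Bayes factor = 24 ÷ (1/24) = 576.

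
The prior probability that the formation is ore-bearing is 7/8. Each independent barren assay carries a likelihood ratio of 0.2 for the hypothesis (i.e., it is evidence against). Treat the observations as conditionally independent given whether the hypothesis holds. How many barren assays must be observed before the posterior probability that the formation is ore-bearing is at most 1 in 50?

Prior odds: 0.875 ÷ 0.125 = 7.
Likelihood ratio per barren assay = 0.2.
Target posterior odds = 0.02/0.98 = 1/49.
Need 7 × 0.2ⁿ ≤ 1/49, i.e. 0.2ⁿ ≤ 1/343.
0.2³ = 0.008 is still above 1/343 but 0.2⁴ = 0.0016 is at or below it, so n = 4.

4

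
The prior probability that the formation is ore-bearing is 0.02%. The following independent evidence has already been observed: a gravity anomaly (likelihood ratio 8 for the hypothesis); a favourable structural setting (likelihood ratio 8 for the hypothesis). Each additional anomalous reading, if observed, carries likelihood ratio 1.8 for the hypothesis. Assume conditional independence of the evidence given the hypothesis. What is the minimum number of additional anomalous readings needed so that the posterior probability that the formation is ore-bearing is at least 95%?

13

Prior odds = 0.0002/0.9998 = 1/4999.
Combined Bayes factor of the evidence already in hand = 8 × 8 = 64.
Odds after that evidence = (1/4999) × 64 = 64/4999.
Target odds = 0.95/0.05 = 19.
Need 1.8ⁿ ≥ 19 ÷ (64/4999) = 1484.078125.
1.8¹² ≈1156.83 falls short of 1484.078125 but 1.8¹³ ≈2082.3 reaches it, so n = 13.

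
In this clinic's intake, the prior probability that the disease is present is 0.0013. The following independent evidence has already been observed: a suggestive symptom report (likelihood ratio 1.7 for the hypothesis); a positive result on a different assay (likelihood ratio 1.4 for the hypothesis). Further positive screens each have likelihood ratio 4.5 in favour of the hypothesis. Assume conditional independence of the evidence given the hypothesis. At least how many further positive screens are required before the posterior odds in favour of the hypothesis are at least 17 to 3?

5

Prior odds = 0.0013/0.9987 = 13/9987.
Combined Bayes factor of the evidence already in hand = 1.7 × 1.4 = 2.38.
Odds after that evidence = (13/9987) × 2.38 = 1547/499350.
Target odds = 17/3.
Need 4.5ⁿ ≥ 17/3 ÷ (1547/499350) = 166450/91.
4.5⁴ = 410.0625 falls short of 166450/91 but 4.5⁵ = 1845.28125 reaches it, so n = 5.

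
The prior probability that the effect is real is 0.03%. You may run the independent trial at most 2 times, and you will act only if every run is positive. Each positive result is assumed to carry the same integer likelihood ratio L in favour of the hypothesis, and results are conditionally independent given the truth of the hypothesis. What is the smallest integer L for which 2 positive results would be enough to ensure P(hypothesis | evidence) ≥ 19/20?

252

Prior odds = 0.0003/0.9997 = 3/9997.
Target odds = 0.95/0.05 = 19.
Need L² ≥ 19 ÷ (3/9997) = 189943/3.
251² = 63001 < 189943/3 ≤ 63504 = 252², so L = 252.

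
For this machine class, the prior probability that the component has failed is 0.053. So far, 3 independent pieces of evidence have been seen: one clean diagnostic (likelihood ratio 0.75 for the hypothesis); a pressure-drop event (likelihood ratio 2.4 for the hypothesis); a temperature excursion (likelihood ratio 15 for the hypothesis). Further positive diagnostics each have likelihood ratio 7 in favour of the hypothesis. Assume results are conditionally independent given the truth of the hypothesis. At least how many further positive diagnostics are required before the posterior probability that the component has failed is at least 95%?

2

Prior odds = 0.053/0.947 = 53/947.
Combined Bayes factor of the evidence already in hand = 0.75 × 2.4 × 15 = 27.
Odds after that evidence = (53/947) × 27 = 1431/947.
Target odds = 0.95/0.05 = 19.
Need 7ⁿ ≥ 19 ÷ (1431/947) = 17993/1431.
7¹ = 7 falls short of 17993/1431 but 7² = 49 reaches it, so n = 2.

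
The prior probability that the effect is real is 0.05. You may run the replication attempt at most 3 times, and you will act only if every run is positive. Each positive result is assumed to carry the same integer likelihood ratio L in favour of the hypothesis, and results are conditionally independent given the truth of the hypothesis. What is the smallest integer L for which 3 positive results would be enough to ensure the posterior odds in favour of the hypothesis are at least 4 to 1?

5

Prior odds = 0.05/0.95 = 1/19.
Target odds = 4.
Need L³ ≥ 4 ÷ (1/19) = 76.
4³ = 64 < 76 ≤ 125 = 5³, so L = 5.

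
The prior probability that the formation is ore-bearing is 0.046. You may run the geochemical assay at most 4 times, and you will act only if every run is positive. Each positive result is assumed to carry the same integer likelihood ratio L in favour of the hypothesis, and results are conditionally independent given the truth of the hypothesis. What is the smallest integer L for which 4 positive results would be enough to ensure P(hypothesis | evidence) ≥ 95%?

5

Prior odds = 0.046/0.954 = 23/477.
Target odds = 0.95/0.05 = 19.
Need L⁴ ≥ 19 ÷ (23/477) = 9063/23.
4⁴ = 256 < 9063/23 ≤ 625 = 5⁴, so L = 5.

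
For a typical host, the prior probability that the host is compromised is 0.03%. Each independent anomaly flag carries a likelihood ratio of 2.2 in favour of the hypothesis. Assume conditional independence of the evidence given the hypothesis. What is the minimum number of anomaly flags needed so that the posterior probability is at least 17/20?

13

Prior odds: 0.0003 ÷ 0.9997 = 3/9997.
Likelihood ratio per anomaly flag = 2.2.
Target odds: 0.85 ÷ 0.15 = 17/3.
Need (3/9997) × 2.2ⁿ ≥ 17/3, i.e. 2.2ⁿ ≥ 169949/9.
2.2¹² ≈12855 falls short of 169949/9 but 2.2¹³ ≈28281 reaches it, so n = 13.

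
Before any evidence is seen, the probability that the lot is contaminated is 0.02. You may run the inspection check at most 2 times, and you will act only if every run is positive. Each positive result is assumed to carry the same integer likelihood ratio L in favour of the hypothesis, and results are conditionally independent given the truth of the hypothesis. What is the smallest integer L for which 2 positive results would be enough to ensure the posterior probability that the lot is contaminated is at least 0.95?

Prior odds = 0.02/0.98 = 1/49.
Target odds = 0.95/0.05 = 19.
Need L² ≥ 19 ÷ (1/49) = 931.
30² = 900 < 931 ≤ 961 = 31², so L = 31.

31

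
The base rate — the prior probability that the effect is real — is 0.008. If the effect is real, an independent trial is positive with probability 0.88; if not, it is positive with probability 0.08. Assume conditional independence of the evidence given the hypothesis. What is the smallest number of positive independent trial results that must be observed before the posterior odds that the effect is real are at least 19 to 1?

4

Prior odds: 0.008 ÷ 0.992 = 1/124.
Likelihood ratio of a positive = 0.88/0.08 = 11.
Target odds = 19.
Need (1/124) × 11ⁿ ≥ 19, i.e. 11ⁿ ≥ 2356.
11³ = 1331 falls short of 2356 but 11⁴ = 14641 reaches it, so n = 4.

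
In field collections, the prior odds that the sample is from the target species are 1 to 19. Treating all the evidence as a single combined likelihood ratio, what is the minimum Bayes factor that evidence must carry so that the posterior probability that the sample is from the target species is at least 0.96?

456

Prior odds = 1/19.
Target odds = 0.96/0.04 = 24.
Required Bayes factor = 24 ÷ (1/19) = 456.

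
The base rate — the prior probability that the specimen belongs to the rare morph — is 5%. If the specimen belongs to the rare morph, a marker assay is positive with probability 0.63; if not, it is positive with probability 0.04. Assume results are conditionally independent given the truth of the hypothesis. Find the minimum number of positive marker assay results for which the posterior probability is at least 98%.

Prior odds = 0.05/0.95 = 1/19.
Likelihood ratio of a positive = 0.63/0.04 = 15.75.
Target odds: 0.98 ÷ 0.02 = 49.
Require 15.75ⁿ ≥ 49 ÷ (1/19) = 931.
15.75² = 248.0625 falls short of 931 but 15.75³ = 3906.984375 reaches it, so n = 3.

3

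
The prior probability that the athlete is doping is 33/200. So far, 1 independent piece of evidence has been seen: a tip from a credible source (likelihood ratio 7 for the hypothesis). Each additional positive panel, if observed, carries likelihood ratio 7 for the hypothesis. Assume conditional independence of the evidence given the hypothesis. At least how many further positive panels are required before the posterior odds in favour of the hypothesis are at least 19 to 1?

2

Prior odds = 0.165/0.835 = 33/167.
Bayes factor of the evidence already in hand = 7.
Odds after that evidence = (33/167) × 7 = 231/167.
Target odds = 19.
Need 7ⁿ ≥ 19 ÷ (231/167) = 3173/231.
7¹ = 7 falls short of 3173/231 but 7² = 49 reaches it, so n = 2.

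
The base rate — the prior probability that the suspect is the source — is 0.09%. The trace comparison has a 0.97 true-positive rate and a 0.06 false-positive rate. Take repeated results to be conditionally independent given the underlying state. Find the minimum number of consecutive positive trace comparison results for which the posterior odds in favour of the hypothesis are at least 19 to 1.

Prior odds = 0.0009/0.9991 = 9/9991.
Likelihood ratio of a positive result = 0.97/0.06 = 97/6.
Target odds = 19.
Require (97/6)ⁿ ≥ 19 ÷ (9/9991) = 189829/9.
(97/6)³ = 912673/216 falls short of 189829/9 but (97/6)⁴ = 88529281/1296 reaches it, so n = 4.

4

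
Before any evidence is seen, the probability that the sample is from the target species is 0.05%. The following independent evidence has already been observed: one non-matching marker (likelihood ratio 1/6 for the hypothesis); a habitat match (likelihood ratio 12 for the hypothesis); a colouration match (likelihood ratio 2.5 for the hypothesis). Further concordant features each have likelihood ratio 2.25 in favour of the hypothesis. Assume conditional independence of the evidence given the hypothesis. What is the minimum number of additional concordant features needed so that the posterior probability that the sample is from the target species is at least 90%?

Prior odds = 0.0005/0.9995 = 1/1999.
Combined Bayes factor of the evidence already in hand = (1/6) × 12 × 2.5 = 5.
Odds after that evidence = (1/1999) × 5 = 5/1999.
Target odds = 0.9/0.1 = 9.
Need 2.25ⁿ ≥ 9 ÷ (5/1999) = 3598.2.
2.25¹⁰ ≈3325.26 falls short of 3598.2 but 2.25¹¹ ≈7481.83 reaches it, so n = 11.

11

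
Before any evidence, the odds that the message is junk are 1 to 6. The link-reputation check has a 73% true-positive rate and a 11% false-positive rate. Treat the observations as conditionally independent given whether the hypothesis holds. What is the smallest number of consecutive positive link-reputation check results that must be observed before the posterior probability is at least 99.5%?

4

Prior odds = 1/6.
Likelihood ratio of a positive result = 0.73/0.11 = 73/11.
Target posterior odds = 0.995/0.005 = 199.
Require (73/11)ⁿ ≥ 199 ÷ (1/6) = 1194.
(73/11)³ = 389017/1331 falls short of 1194 but (73/11)⁴ = 28398241/14641 reaches it, so n = 4.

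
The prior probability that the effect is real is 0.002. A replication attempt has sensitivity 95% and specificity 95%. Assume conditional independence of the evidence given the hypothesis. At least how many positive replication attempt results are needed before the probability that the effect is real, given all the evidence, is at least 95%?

Prior odds: 0.002 ÷ 0.998 = 1/499.
False-positive rate = 1 − 0.95 = 0.05; likelihood ratio of a positive = 0.95/0.05 = 19.
Target odds: 0.95 ÷ 0.05 = 19.
Require 19ⁿ ≥ 19 ÷ (1/499) = 9481.
19³ = 6859 falls short of 9481 but 19⁴ = 130321 reaches it, so n = 4.

4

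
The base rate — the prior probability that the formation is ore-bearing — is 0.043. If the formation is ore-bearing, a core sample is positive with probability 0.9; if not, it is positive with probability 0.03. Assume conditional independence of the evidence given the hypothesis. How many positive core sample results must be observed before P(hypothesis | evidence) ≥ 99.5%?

3

Prior odds = 0.043/0.957 = 43/957.
Likelihood ratio of a positive = 0.9/0.03 = 30.
Target odds: 0.995 ÷ 0.005 = 199.
Need (43/957) × 30ⁿ ≥ 199, i.e. 30ⁿ ≥ 190443/43.
30² = 900 falls short of 190443/43 but 30³ = 27000 reaches it, so n = 3.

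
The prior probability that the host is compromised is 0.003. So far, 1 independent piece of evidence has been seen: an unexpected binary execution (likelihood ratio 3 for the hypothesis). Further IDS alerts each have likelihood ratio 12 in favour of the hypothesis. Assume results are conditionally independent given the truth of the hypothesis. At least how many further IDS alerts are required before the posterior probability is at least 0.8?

3

Prior odds = 0.003/0.997 = 3/997.
Bayes factor of the evidence already in hand = 3.
Odds after that evidence = (3/997) × 3 = 9/997.
Target odds = 0.8/0.2 = 4.
Need 12ⁿ ≥ 4 ÷ (9/997) = 3988/9.
12² = 144 falls short of 3988/9 but 12³ = 1728 reaches it, so n = 3.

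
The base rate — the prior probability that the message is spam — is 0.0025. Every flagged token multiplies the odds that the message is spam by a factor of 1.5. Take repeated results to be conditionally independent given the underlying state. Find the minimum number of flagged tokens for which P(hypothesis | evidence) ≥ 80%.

Prior odds = 0.0025/0.9975 = 1/399.
Likelihood ratio per flagged token = 1.5.
Target odds: 0.8 ÷ 0.2 = 4.
Need (1/399) × 1.5ⁿ ≥ 4, i.e. 1.5ⁿ ≥ 1596.
1.5¹⁸ = 387420489/262144 falls short of 1596 but 1.5¹⁹ ≈2216.84 reaches it, so n = 19.

19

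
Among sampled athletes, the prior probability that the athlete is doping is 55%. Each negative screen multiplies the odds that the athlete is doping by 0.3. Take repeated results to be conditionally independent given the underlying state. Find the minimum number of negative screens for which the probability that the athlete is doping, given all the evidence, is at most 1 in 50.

4

Prior odds = 0.55/0.45 = 11/9.
Likelihood ratio per negative screen = 0.3.
Target odds: 0.02 ÷ 0.98 = 1/49.
Need (11/9) × 0.3ⁿ ≤ 1/49, i.e. 0.3ⁿ ≤ 9/539.
0.3³ = 0.027 is still above 9/539 but 0.3⁴ = 0.0081 is at or below it, so n = 4.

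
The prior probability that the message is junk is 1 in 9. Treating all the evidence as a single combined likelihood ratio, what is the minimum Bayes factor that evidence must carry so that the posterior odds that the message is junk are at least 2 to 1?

16

Prior odds = (1/9)/(8/9) = 0.125.
Target odds = 2.
Required Bayes factor = 2 ÷ 0.125 = 16.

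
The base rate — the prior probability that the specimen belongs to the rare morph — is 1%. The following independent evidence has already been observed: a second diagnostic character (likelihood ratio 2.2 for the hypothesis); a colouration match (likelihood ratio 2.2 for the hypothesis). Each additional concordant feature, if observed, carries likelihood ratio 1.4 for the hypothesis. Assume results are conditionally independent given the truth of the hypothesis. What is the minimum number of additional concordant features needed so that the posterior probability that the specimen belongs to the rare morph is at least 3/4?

13

Prior odds = 0.01/0.99 = 1/99.
Combined Bayes factor of the evidence already in hand = 2.2 × 2.2 = 4.84.
Odds after that evidence = (1/99) × 4.84 = 11/225.
Target odds = 0.75/0.25 = 3.
Need 1.4ⁿ ≥ 3 ÷ (11/225) = 675/11.
1.4¹² ≈56.6939 falls short of 675/11 but 1.4¹³ ≈79.3715 reaches it, so n = 13.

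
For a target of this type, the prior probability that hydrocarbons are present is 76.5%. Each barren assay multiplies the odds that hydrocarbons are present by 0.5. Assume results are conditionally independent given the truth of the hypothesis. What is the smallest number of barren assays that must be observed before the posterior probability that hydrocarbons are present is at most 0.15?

5

Prior odds: 0.765 ÷ 0.235 = 153/47.
Likelihood ratio per barren assay = 0.5.
Target odds: 0.15 ÷ 0.85 = 3/17.
Need (153/47) × 0.5ⁿ ≤ 3/17, i.e. 0.5ⁿ ≤ 47/867.
0.5⁴ = 0.0625 is still above 47/867 but 0.5⁵ = 0.03125 is at or below it, so n = 5.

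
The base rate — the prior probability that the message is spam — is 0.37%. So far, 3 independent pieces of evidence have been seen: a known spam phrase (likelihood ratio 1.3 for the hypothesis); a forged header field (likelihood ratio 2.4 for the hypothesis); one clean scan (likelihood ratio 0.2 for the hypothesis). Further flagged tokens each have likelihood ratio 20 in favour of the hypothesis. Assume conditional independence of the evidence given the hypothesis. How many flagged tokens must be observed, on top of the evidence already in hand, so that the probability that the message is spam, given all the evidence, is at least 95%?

4

Prior odds = 0.0037/0.9963 = 37/9963.
Combined Bayes factor of the evidence already in hand = 1.3 × 2.4 × 0.2 = 0.624.
Odds after that evidence = (37/9963) × 0.624 = 962/415125.
Target odds = 0.95/0.05 = 19.
Need 20ⁿ ≥ 19 ÷ (962/415125) = 7887375/962.
20³ = 8000 falls short of 7887375/962 but 20⁴ = 160000 reaches it, so n = 4.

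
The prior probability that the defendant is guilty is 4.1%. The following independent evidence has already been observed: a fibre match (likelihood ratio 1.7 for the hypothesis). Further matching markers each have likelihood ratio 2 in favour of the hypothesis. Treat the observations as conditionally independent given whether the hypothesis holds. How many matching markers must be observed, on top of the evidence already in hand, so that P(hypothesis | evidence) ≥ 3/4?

Prior odds = 0.041/0.959 = 41/959.
Bayes factor of the evidence already in hand = 1.7.
Odds after that evidence = (41/959) × 1.7 = 697/9590.
Target odds = 0.75/0.25 = 3.
Need 2ⁿ ≥ 3 ÷ (697/9590) = 28770/697.
2⁵ = 32 falls short of 28770/697 but 2⁶ = 64 reaches it, so n = 6.

6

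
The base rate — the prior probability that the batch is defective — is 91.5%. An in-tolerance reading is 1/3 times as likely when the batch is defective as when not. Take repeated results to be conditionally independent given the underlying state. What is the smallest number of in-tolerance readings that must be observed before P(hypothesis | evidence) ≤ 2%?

Prior odds = 0.915/0.085 = 183/17.
Likelihood ratio per in-tolerance reading = 1/3.
Target odds: 0.02 ÷ 0.98 = 1/49.
Require (1/3)ⁿ ≤ 1/49 ÷ (183/17) = 17/8967.
(1/3)⁵ = 1/243 is still above 17/8967 but (1/3)⁶ = 1/729 is at or below it, so n = 6.

6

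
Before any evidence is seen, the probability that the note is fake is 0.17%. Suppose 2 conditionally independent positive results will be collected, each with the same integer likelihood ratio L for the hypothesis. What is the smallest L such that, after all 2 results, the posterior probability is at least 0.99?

242

Prior odds = 0.0017/0.9983 = 17/9983.
Target odds = 0.99/0.01 = 99.
Need L² ≥ 99 ÷ (17/9983) = 988317/17.
241² = 58081 < 988317/17 ≤ 58564 = 242², so L = 242.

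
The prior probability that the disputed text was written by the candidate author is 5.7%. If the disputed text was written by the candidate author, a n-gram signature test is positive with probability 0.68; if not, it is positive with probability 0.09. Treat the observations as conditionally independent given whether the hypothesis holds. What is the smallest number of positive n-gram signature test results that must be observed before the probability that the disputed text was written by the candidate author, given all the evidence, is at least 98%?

4

Prior odds: 0.057 ÷ 0.943 = 57/943.
Likelihood ratio of a positive = 0.68/0.09 = 68/9.
Target odds: 0.98 ÷ 0.02 = 49.
Need (57/943) × (68/9)ⁿ ≥ 49, i.e. (68/9)ⁿ ≥ 46207/57.
(68/9)³ = 314432/729 falls short of 46207/57 but (68/9)⁴ = 21381376/6561 reaches it, so n = 4.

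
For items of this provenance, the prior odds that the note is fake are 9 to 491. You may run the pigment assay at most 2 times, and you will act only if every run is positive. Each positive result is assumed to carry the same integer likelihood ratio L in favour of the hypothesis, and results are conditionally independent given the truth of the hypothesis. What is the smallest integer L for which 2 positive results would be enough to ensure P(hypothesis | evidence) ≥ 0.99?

74

Prior odds = 9/491.
Target odds = 0.99/0.01 = 99.
Need L² ≥ 99 ÷ (9/491) = 5401.
73² = 5329 < 5401 ≤ 5476 = 74², so L = 74.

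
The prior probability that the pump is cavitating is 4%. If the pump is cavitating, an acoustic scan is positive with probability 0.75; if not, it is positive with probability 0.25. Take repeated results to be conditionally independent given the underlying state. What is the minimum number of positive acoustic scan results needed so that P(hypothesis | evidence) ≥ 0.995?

8

Prior odds = 0.04/0.96 = 1/24.
Likelihood ratio of a positive = 0.75/0.25 = 3.
Target posterior odds = 0.995/0.005 = 199.
Need (1/24) × 3ⁿ ≥ 199, i.e. 3ⁿ ≥ 4776.
3⁷ = 2187 falls short of 4776 but 3⁸ = 6561 reaches it, so n = 8.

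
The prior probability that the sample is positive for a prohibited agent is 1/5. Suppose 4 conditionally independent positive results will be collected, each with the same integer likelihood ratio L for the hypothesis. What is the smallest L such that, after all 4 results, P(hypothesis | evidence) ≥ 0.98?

Prior odds = 0.2/0.8 = 0.25.
Target odds = 0.98/0.02 = 49.
Need L⁴ ≥ 49 ÷ 0.25 = 196.
3⁴ = 81 < 196 ≤ 256 = 4⁴, so L = 4.

4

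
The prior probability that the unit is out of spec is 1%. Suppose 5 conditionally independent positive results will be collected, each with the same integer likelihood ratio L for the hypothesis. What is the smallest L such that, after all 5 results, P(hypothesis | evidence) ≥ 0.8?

Prior odds = 0.01/0.99 = 1/99.
Target odds = 0.8/0.2 = 4.
Need L⁵ ≥ 4 ÷ (1/99) = 396.
3⁵ = 243 < 396 ≤ 1024 = 4⁵, so L = 4.

4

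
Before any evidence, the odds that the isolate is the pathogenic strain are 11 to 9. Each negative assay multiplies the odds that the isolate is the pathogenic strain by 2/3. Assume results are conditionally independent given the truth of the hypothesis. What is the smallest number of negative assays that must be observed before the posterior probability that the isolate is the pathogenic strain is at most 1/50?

11

Prior odds = 11/9.
Likelihood ratio per negative assay = 2/3.
Target odds: 0.02 ÷ 0.98 = 1/49.
Need (11/9) × (2/3)ⁿ ≤ 1/49, i.e. (2/3)ⁿ ≤ 9/539.
(2/3)¹⁰ = 1024/59049 is still above 9/539 but (2/3)¹¹ = 2048/177147 is at or below it, so n = 11.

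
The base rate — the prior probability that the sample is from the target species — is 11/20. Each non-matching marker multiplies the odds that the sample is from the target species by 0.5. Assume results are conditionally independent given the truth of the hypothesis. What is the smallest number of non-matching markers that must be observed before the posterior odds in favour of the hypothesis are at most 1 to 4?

Prior odds = 0.55/0.45 = 11/9.
Likelihood ratio per non-matching marker = 0.5.
Target odds = 0.25.
Require 0.5ⁿ ≤ 0.25 ÷ (11/9) = 9/44.
0.5² = 0.25 is still above 9/44 but 0.5³ = 0.125 is at or below it, so n = 3.

3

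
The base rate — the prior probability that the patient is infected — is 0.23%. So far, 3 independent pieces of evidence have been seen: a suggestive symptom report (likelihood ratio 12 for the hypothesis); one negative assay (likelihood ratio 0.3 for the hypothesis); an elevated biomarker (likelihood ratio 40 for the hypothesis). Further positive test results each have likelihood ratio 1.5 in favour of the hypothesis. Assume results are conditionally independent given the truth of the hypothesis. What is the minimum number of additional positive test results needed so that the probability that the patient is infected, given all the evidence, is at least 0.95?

10

Prior odds = 0.0023/0.9977 = 23/9977.
Combined Bayes factor of the evidence already in hand = 12 × 0.3 × 40 = 144.
Odds after that evidence = (23/9977) × 144 = 3312/9977.
Target odds = 0.95/0.05 = 19.
Need 1.5ⁿ ≥ 19 ÷ (3312/9977) = 189563/3312.
1.5⁹ = 19683/512 falls short of 189563/3312 but 1.5¹⁰ = 59049/1024 reaches it, so n = 10.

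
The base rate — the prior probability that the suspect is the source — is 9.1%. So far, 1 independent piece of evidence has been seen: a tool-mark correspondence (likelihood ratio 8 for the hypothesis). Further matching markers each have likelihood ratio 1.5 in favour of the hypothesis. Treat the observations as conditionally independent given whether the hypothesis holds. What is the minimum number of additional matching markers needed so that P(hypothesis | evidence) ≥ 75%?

Prior odds = 0.091/0.909 = 91/909.
Bayes factor of the evidence already in hand = 8.
Odds after that evidence = (91/909) × 8 = 728/909.
Target odds = 0.75/0.25 = 3.
Need 1.5ⁿ ≥ 3 ÷ (728/909) = 2727/728.
1.5³ = 3.375 falls short of 2727/728 but 1.5⁴ = 5.0625 reaches it, so n = 4.

4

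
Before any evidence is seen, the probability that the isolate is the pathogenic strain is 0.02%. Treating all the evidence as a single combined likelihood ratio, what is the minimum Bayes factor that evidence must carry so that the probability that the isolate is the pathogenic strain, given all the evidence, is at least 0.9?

44991

Prior odds = 0.0002/0.9998 = 1/4999.
Target odds = 0.9/0.1 = 9.
Required Bayes factor = 9 ÷ (1/4999) = 44991.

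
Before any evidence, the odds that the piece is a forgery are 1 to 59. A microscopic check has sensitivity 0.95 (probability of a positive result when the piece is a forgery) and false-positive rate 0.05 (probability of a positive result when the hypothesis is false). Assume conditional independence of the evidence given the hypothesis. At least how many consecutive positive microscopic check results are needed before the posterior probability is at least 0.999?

Prior odds = 1/59.
Likelihood ratio of a positive result = 0.95/0.05 = 19.
Target odds: 0.999 ÷ 0.001 = 999.
Need (1/59) × 19ⁿ ≥ 999, i.e. 19ⁿ ≥ 58941.
19³ = 6859 falls short of 58941 but 19⁴ = 130321 reaches it, so n = 4.

4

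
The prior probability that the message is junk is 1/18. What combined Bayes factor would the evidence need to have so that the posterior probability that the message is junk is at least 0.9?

153

Prior odds = (1/18)/(17/18) = 1/17.
Target odds = 0.9/0.1 = 9.
Required Bayes factor = 9 ÷ (1/17) = 153.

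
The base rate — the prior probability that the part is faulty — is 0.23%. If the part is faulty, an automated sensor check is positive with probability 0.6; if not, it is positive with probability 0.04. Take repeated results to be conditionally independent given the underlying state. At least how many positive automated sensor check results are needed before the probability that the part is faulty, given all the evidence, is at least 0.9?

4

Prior odds: 0.0023 ÷ 0.9977 = 23/9977.
Likelihood ratio of a positive = 0.6/0.04 = 15.
Target odds: 0.9 ÷ 0.1 = 9.
Require 15ⁿ ≥ 9 ÷ (23/9977) = 89793/23.
15³ = 3375 falls short of 89793/23 but 15⁴ = 50625 reaches it, so n = 4.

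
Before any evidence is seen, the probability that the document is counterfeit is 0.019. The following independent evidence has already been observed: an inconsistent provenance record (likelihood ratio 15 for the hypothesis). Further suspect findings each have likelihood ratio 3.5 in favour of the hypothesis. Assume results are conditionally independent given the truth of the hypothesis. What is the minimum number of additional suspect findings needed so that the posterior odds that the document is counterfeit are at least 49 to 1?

5

Prior odds = 0.019/0.981 = 19/981.
Bayes factor of the evidence already in hand = 15.
Odds after that evidence = (19/981) × 15 = 95/327.
Target odds = 49.
Need 3.5ⁿ ≥ 49 ÷ (95/327) = 16023/95.
3.5⁴ = 150.0625 falls short of 16023/95 but 3.5⁵ = 525.21875 reaches it, so n = 5.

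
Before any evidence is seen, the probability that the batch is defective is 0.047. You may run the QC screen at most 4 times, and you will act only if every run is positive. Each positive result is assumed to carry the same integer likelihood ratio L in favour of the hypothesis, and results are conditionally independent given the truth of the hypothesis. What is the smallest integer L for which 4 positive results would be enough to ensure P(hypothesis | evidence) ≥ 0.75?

Prior odds = 0.047/0.953 = 47/953.
Target odds = 0.75/0.25 = 3.
Need L⁴ ≥ 3 ÷ (47/953) = 2859/47.
2⁴ = 16 < 2859/47 ≤ 81 = 3⁴, so L = 3.

3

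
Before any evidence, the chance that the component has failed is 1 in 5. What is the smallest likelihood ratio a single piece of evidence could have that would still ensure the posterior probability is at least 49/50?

Prior odds = 0.2/0.8 = 0.25.
Target odds = 0.98/0.02 = 49.
Required Bayes factor = 49 ÷ 0.25 = 196.

196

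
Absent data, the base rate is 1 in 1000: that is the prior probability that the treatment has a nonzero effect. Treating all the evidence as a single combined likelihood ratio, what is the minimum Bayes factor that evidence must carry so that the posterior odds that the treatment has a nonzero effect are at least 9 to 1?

Prior odds = 0.001/0.999 = 1/999.
Target odds = 9.
Required Bayes factor = 9 ÷ (1/999) = 8991.

8991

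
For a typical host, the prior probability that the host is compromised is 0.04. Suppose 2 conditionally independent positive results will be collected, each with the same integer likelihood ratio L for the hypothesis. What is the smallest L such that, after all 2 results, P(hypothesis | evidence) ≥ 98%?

Prior odds = 0.04/0.96 = 1/24.
Target odds = 0.98/0.02 = 49.
Need L² ≥ 49 ÷ (1/24) = 1176.
34² = 1156 < 1176 ≤ 1225 = 35², so L = 35.

35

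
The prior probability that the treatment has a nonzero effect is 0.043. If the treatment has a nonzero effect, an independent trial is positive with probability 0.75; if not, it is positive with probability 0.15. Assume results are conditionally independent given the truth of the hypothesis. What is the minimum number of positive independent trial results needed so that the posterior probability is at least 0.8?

3

Prior odds: 0.043 ÷ 0.957 = 43/957.
Likelihood ratio of a positive = 0.75/0.15 = 5.
Target odds: 0.8 ÷ 0.2 = 4.
Require 5ⁿ ≥ 4 ÷ (43/957) = 3828/43.
5² = 25 falls short of 3828/43 but 5³ = 125 reaches it, so n = 3.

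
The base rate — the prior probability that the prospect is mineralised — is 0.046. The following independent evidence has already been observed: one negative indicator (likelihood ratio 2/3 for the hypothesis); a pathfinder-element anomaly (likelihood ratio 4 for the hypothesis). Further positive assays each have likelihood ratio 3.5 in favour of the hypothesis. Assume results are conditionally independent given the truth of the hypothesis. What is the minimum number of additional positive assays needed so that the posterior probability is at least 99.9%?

8

Prior odds = 0.046/0.954 = 23/477.
Combined Bayes factor of the evidence already in hand = (2/3) × 4 = 8/3.
Odds after that evidence = (23/477) × 8/3 = 184/1431.
Target odds = 0.999/0.001 = 999.
Need 3.5ⁿ ≥ 999 ÷ (184/1431) = 1429569/184.
3.5⁷ = 823543/128 falls short of 1429569/184 but 3.5⁸ = 5764801/256 reaches it, so n = 8.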